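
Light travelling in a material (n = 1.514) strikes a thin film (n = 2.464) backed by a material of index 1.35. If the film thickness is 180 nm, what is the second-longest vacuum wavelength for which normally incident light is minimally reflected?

444 nm

Ray reflecting at the top interface goes from n = 1.514 toward n = 2.464: a half-wave phase shift.
Ray reflecting at the bottom interface goes from n = 2.464 toward n = 1.35: no phase shift.
The two reflections differ by half a wavelength.
With one net inversion, destructive interference in reflection requires 2 n t = m λ.
λ = 2 n t / m. The second-longest wavelength is m = 2: λ = 2 × 2.464 × 180 / 2.00 = 444 nm.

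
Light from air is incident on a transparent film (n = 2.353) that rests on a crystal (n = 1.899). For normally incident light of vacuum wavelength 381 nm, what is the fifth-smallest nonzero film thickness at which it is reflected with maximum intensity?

364 nm

At the upper boundary (n = 1.0 to n = 2.353) the reflected ray undergoes a half-wave phase shift.
At the lower boundary (n = 2.353 to n = 1.899) the reflected ray undergoes no phase shift.
The two reflections differ by half a wavelength.
So the condition for constructive reflection is 2 n t = (m + ½) λ.
The fifth-smallest nonzero thickness corresponds to m = 4: t = (m + ½) λ / (2 n) = 4.50 × 381 / (2 × 2.353) = 364 nm.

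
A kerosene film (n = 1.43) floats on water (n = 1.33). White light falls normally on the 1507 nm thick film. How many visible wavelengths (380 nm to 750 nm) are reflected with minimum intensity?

At the upper boundary (n = 1.0 to n = 1.43) the reflected ray undergoes a half-wave phase shift.
Bottom surface (1.43 → 1.33): reflection off a lower-index medium gives no phase shift.
Exactly one π shift → a net half-wave offset.
For minimum reflection here: 2 n t = m λ.
λ = 2 n t / m = 4310 / m nm.
m=5: 862 nm (IR); m=6: 718 nm (visible); m=7: 616 nm (visible); m=8: 539 nm (visible); m=9: 479 nm (visible); m=10: 431 nm (visible); m=11: 392 nm (visible); m=12: 359 nm (UV).

6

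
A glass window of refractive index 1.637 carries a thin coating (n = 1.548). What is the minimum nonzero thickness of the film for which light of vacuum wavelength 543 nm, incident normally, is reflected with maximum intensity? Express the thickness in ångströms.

At the upper boundary (n = 1.0 to n = 1.548) the reflected ray undergoes a half-wave phase shift.
Bottom surface (1.548 → 1.637): reflection off a higher-index medium gives a half-wave phase shift.
Zero or two π shifts → no net half-wave offset.
With no net inversion, constructive interference in reflection requires 2 n t = m λ.
Minimum nonzero at m = 1: t = λ / (2 n) = 543 / (2 × 1.548) = 175 nm.

1754 Å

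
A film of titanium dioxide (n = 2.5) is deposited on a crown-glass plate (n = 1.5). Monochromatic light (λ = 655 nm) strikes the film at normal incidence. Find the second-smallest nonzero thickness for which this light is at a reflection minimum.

262 nm

Top surface (1.0 → 2.5): reflection off a higher-index medium gives a half-wave phase shift.
Ray reflecting at the bottom interface goes from n = 2.5 toward n = 1.5: no phase shift.
The two reflections differ by half a wavelength.
With one net inversion, destructive interference in reflection requires 2 n t = m λ.
The second-smallest nonzero thickness corresponds to m = 2: t = m λ / (2 n) = 2.00 × 655 / (2 × 2.5) = 262 nm.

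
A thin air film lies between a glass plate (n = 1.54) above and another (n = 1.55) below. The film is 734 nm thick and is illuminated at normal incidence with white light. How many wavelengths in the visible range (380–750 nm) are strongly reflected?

2

Top surface (1.54 → 1.0): reflection off a lower-index medium gives no phase shift.
Ray reflecting at the bottom interface goes from n = 1.0 toward n = 1.55: a half-wave phase shift.
Net: one phase inversion between the two reflected rays.
So the condition for constructive reflection is 2 n t = (m + ½) λ.
λ = 2 n t / (m + ½) = 1468 / (m + ½) nm.
m=1: 979 nm (IR); m=2: 587 nm (visible); m=3: 419 nm (visible); m=4: 326 nm (UV).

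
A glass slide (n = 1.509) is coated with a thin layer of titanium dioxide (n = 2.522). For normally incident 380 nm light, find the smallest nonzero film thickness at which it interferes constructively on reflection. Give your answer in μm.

Top surface (1.0 → 2.522): reflection off a higher-index medium gives a half-wave phase shift.
Ray reflecting at the bottom interface goes from n = 2.522 toward n = 1.509: no phase shift.
The two reflections differ by half a wavelength.
So the condition for constructive reflection is 2 n t = (m + ½) λ.
Minimum at m = 0: t = λ / (4 n) = 380 / (4 × 2.522) = 37.7 nm.

0.0377 μm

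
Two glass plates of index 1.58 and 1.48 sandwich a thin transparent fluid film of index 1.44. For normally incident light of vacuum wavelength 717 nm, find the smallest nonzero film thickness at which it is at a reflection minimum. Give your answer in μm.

0.249 μm

Ray reflecting at the top interface goes from n = 1.58 toward n = 1.44: no phase shift.
At the lower boundary (n = 1.44 to n = 1.48) the reflected ray undergoes a half-wave phase shift.
Net: one phase inversion between the two reflected rays.
With one net inversion, destructive interference in reflection requires 2 n t = m λ.
Minimum nonzero at m = 1: t = λ / (2 n) = 717 / (2 × 1.44) = 249 nm.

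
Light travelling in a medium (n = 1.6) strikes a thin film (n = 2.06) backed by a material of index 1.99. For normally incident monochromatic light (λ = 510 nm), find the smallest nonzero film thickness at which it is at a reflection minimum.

At the upper boundary (n = 1.6 to n = 2.06) the reflected ray undergoes a half-wave phase shift.
Ray reflecting at the bottom interface goes from n = 2.06 toward n = 1.99: no phase shift.
The two reflections differ by half a wavelength.
With one net inversion, destructive interference in reflection requires 2 n t = m λ.
Minimum nonzero at m = 1: t = λ / (2 n) = 510 / (2 × 2.06) = 124 nm.

124 nm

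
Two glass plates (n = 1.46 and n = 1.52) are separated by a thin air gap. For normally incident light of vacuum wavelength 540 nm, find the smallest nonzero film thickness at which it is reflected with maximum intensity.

135 nm

Ray reflecting at the top interface goes from n = 1.46 toward n = 1.0: no phase shift.
Bottom surface (1.0 → 1.52): reflection off a higher-index medium gives a half-wave phase shift.
The two reflections differ by half a wavelength.
For strong reflection here: 2 n t = (m + ½) λ.
Minimum at m = 0: t = λ / (4 n) = 540 / (4 × 1.0) = 135 nm.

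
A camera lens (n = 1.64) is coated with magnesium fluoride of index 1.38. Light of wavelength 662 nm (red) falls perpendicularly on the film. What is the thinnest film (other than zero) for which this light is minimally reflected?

120 nm

Ray reflecting at the top interface goes from n = 1.0 toward n = 1.38: a half-wave phase shift.
Ray reflecting at the bottom interface goes from n = 1.38 toward n = 1.64: a half-wave phase shift.
Net: no relative phase inversion (both shifts match).
With no net inversion, destructive interference in reflection requires 2 n t = (m + ½) λ.
Minimum at m = 0: t = λ / (4 n) = 662 / (4 × 1.38) = 120 nm.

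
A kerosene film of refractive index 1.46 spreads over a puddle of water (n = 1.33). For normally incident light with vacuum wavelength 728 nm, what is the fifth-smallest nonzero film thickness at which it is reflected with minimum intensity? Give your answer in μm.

1.25 μm

Top surface (1.0 → 1.46): reflection off a higher-index medium gives a half-wave phase shift.
At the lower boundary (n = 1.46 to n = 1.33) the reflected ray undergoes no phase shift.
Exactly one π shift → a net half-wave offset.
For minimum reflection here: 2 n t = m λ.
The fifth-smallest nonzero thickness corresponds to m = 5: t = m λ / (2 n) = 5.00 × 728 / (2 × 1.46) = 1247 nm.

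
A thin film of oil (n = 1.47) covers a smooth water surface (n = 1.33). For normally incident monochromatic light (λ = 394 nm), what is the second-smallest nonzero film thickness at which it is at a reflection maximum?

Ray reflecting at the top interface goes from n = 1.0 toward n = 1.47: a half-wave phase shift.
At the lower boundary (n = 1.47 to n = 1.33) the reflected ray undergoes no phase shift.
Exactly one π shift → a net half-wave offset.
With one net inversion, constructive interference in reflection requires 2 n t = (m + ½) λ.
The second-smallest nonzero thickness corresponds to m = 1: t = (m + ½) λ / (2 n) = 1.50 × 394 / (2 × 1.47) = 201 nm.

201 nm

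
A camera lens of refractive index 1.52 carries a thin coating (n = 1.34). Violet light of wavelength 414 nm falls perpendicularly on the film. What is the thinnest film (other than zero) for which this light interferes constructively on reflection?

154 nm

Ray reflecting at the top interface goes from n = 1.0 toward n = 1.34: a half-wave phase shift.
At the lower boundary (n = 1.34 to n = 1.52) the reflected ray undergoes a half-wave phase shift.
The two reflections carry the same phase change, so no net offset.
So the condition for constructive reflection is 2 n t = m λ.
Minimum nonzero at m = 1: t = λ / (2 n) = 414 / (2 × 1.34) = 154 nm.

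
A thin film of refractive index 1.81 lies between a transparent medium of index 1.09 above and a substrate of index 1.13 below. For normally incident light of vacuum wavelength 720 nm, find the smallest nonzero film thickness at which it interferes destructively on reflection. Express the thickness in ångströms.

1989 Å

Ray reflecting at the top interface goes from n = 1.09 toward n = 1.81: a half-wave phase shift.
At the lower boundary (n = 1.81 to n = 1.13) the reflected ray undergoes no phase shift.
Net: one phase inversion between the two reflected rays.
For dark reflection here: 2 n t = m λ.
Minimum nonzero at m = 1: t = λ / (2 n) = 720 / (2 × 1.81) = 199 nm.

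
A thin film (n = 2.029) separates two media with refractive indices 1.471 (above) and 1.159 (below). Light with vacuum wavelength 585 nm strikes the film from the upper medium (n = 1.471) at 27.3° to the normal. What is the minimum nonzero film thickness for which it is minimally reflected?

Ray reflecting at the top interface goes from n = 1.471 toward n = 2.029: a half-wave phase shift.
Bottom surface (2.029 → 1.159): reflection off a lower-index medium gives no phase shift.
Exactly one π shift → a net half-wave offset.
So the condition for destructive reflection is 2 n t cos θ_r = m λ.
Snell's law: 1.471 sin 27.3° = 2.029 sin θ_r → sin θ_r = 0.333, cos θ_r = 0.943.
Minimum nonzero at m = 1: t = λ / (2 n cos θ_r) = 585 / (2 × 2.029 × 0.943) = 153 nm.

153 nm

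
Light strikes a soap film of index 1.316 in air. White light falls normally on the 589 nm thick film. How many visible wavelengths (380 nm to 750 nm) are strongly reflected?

2

Top surface (1.0 → 1.316): reflection off a higher-index medium gives a half-wave phase shift.
Bottom surface (1.316 → 1.0): reflection off a lower-index medium gives no phase shift.
The two reflections differ by half a wavelength.
With one net inversion, constructive interference in reflection requires 2 n t = (m + ½) λ.
λ = 2 n t / (m + ½) = 1550 / (m + ½) nm.
m=1: 1033 nm (IR); m=2: 620 nm (visible); m=3: 443 nm (visible); m=4: 344 nm (UV).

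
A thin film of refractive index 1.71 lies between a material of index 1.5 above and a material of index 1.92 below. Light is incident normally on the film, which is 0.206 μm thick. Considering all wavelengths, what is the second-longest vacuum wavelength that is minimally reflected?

470 nm

Ray reflecting at the top interface goes from n = 1.5 toward n = 1.71: a half-wave phase shift.
Ray reflecting at the bottom interface goes from n = 1.71 toward n = 1.92: a half-wave phase shift.
Zero or two π shifts → no net half-wave offset.
So the condition for destructive reflection is 2 n t = (m + ½) λ.
λ = 2 n t / (m + ½). The second-longest wavelength is m = 1: λ = 2 × 1.71 × 206 / 1.50 = 470 nm.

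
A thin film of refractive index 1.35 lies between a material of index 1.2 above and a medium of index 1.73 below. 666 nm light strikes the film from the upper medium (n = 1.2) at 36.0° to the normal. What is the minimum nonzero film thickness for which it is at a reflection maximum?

289 nm

At the upper boundary (n = 1.2 to n = 1.35) the reflected ray undergoes a half-wave phase shift.
At the lower boundary (n = 1.35 to n = 1.73) the reflected ray undergoes a half-wave phase shift.
Zero or two π shifts → no net half-wave offset.
For bright reflection here: 2 n t cos θ_r = m λ.
Snell's law: 1.2 sin 36.0° = 1.35 sin θ_r → sin θ_r = 0.522, cos θ_r = 0.853.
Minimum nonzero at m = 1: t = λ / (2 n cos θ_r) = 666 / (2 × 1.35 × 0.853) = 289 nm.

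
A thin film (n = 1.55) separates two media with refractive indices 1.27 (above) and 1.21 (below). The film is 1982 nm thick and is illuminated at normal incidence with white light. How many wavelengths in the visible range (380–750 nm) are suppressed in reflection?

8

Ray reflecting at the top interface goes from n = 1.27 toward n = 1.55: a half-wave phase shift.
Bottom surface (1.55 → 1.21): reflection off a lower-index medium gives no phase shift.
Exactly one π shift → a net half-wave offset.
For weak reflection here: 2 n t = m λ.
λ = 2 n t / m = 6144 / m nm.
m=8: 768 nm (IR); m=9: 683 nm (visible); m=10: 614 nm (visible); m=11: 559 nm (visible); m=12: 512 nm (visible); m=13: 473 nm (visible); m=14: 439 nm (visible); m=15: 410 nm (visible); m=16: 384 nm (visible); m=17: 361 nm (UV).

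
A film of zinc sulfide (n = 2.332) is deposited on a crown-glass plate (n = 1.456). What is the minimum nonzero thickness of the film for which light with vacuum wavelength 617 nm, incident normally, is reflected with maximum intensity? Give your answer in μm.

Ray reflecting at the top interface goes from n = 1.0 toward n = 2.332: a half-wave phase shift.
At the lower boundary (n = 2.332 to n = 1.456) the reflected ray undergoes no phase shift.
Net: one phase inversion between the two reflected rays.
With one net inversion, constructive interference in reflection requires 2 n t = (m + ½) λ.
Minimum at m = 0: t = λ / (4 n) = 617 / (4 × 2.332) = 66.1 nm.

0.0661 μm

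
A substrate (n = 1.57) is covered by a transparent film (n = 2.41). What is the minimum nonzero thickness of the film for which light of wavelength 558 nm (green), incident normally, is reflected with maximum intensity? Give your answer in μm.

Ray reflecting at the top interface goes from n = 1.0 toward n = 2.41: a half-wave phase shift.
Ray reflecting at the bottom interface goes from n = 2.41 toward n = 1.57: no phase shift.
Exactly one π shift → a net half-wave offset.
So the condition for constructive reflection is 2 n t = (m + ½) λ.
Minimum at m = 0: t = λ / (4 n) = 558 / (4 × 2.41) = 57.9 nm.

0.0579 μm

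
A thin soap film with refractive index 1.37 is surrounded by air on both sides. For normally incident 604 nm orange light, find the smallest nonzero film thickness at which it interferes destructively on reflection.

Top surface (1.0 → 1.37): reflection off a higher-index medium gives a half-wave phase shift.
At the lower boundary (n = 1.37 to n = 1.0) the reflected ray undergoes no phase shift.
The two reflections differ by half a wavelength.
So the condition for destructive reflection is 2 n t = m λ.
Minimum nonzero at m = 1: t = λ / (2 n) = 604 / (2 × 1.37) = 220 nm.

220 nm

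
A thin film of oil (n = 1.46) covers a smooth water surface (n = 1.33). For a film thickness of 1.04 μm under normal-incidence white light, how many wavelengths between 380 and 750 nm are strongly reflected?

At the upper boundary (n = 1.0 to n = 1.46) the reflected ray undergoes a half-wave phase shift.
At the lower boundary (n = 1.46 to n = 1.33) the reflected ray undergoes no phase shift.
Exactly one π shift → a net half-wave offset.
So the condition for constructive reflection is 2 n t = (m + ½) λ.
λ = 2 n t / (m + ½) = 3037 / (m + ½) nm.
m=3: 868 nm (IR); m=4: 675 nm (visible); m=5: 552 nm (visible); m=6: 467 nm (visible); m=7: 405 nm (visible); m=8: 357 nm (UV).

4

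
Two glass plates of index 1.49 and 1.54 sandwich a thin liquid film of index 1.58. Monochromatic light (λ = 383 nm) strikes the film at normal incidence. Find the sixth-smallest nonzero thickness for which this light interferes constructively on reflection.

Top surface (1.49 → 1.58): reflection off a higher-index medium gives a half-wave phase shift.
At the lower boundary (n = 1.58 to n = 1.54) the reflected ray undergoes no phase shift.
The two reflections differ by half a wavelength.
So the condition for constructive reflection is 2 n t = (m + ½) λ.
The sixth-smallest nonzero thickness corresponds to m = 5: t = (m + ½) λ / (2 n) = 5.50 × 383 / (2 × 1.58) = 667 nm.

667 nm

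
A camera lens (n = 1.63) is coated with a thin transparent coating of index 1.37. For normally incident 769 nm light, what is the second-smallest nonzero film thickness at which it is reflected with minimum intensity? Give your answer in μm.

0.421 μm

Ray reflecting at the top interface goes from n = 1.0 toward n = 1.37: a half-wave phase shift.
At the lower boundary (n = 1.37 to n = 1.63) the reflected ray undergoes a half-wave phase shift.
Net: no relative phase inversion (both shifts match).
So the condition for destructive reflection is 2 n t = (m + ½) λ.
The second-smallest nonzero thickness corresponds to m = 1: t = (m + ½) λ / (2 n) = 1.50 × 769 / (2 × 1.37) = 421 nm.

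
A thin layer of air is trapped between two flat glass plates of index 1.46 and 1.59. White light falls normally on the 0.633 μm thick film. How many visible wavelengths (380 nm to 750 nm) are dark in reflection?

At the upper boundary (n = 1.46 to n = 1.0) the reflected ray undergoes no phase shift.
Ray reflecting at the bottom interface goes from n = 1.0 toward n = 1.59: a half-wave phase shift.
Exactly one π shift → a net half-wave offset.
For weak reflection here: 2 n t = m λ.
λ = 2 n t / m = 1266 / m nm.
m=1: 1266 nm (IR); m=2: 633 nm (visible); m=3: 422 nm (visible); m=4: 317 nm (UV).

2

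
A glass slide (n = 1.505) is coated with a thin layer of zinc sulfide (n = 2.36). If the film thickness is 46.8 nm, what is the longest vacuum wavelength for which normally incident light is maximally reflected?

442 nm

Ray reflecting at the top interface goes from n = 1.0 toward n = 2.36: a half-wave phase shift.
Ray reflecting at the bottom interface goes from n = 2.36 toward n = 1.505: no phase shift.
Exactly one π shift → a net half-wave offset.
With one net inversion, constructive interference in reflection requires 2 n t = (m + ½) λ.
λ = 2 n t / (m + ½). The longest wavelength is m = 0: λ = 2 × 2.36 × 46.8 / 0.500 = 442 nm.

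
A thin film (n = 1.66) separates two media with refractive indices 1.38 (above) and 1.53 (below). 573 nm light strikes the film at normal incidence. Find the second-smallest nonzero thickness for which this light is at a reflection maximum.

259 nm

Ray reflecting at the top interface goes from n = 1.38 toward n = 1.66: a half-wave phase shift.
Bottom surface (1.66 → 1.53): reflection off a lower-index medium gives no phase shift.
The two reflections differ by half a wavelength.
With one net inversion, constructive interference in reflection requires 2 n t = (m + ½) λ.
The second-smallest nonzero thickness corresponds to m = 1: t = (m + ½) λ / (2 n) = 1.50 × 573 / (2 × 1.66) = 259 nm.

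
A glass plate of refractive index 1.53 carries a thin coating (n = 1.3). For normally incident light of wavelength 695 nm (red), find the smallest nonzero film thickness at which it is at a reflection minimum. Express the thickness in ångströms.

1337 Å

Ray reflecting at the top interface goes from n = 1.0 toward n = 1.3: a half-wave phase shift.
Ray reflecting at the bottom interface goes from n = 1.3 toward n = 1.53: a half-wave phase shift.
The two reflections carry the same phase change, so no net offset.
So the condition for destructive reflection is 2 n t = (m + ½) λ.
Minimum at m = 0: t = λ / (4 n) = 695 / (4 × 1.3) = 134 nm.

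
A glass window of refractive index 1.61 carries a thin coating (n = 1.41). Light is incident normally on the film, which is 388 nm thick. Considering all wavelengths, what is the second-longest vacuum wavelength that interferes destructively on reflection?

729 nm

Top surface (1.0 → 1.41): reflection off a higher-index medium gives a half-wave phase shift.
Ray reflecting at the bottom interface goes from n = 1.41 toward n = 1.61: a half-wave phase shift.
Zero or two π shifts → no net half-wave offset.
For dark reflection here: 2 n t = (m + ½) λ.
λ = 2 n t / (m + ½). The second-longest wavelength is m = 1: λ = 2 × 1.41 × 388 / 1.50 = 729 nm.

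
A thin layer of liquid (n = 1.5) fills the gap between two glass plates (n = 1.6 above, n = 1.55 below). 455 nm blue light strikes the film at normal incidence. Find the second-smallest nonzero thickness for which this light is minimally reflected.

Top surface (1.6 → 1.5): reflection off a lower-index medium gives no phase shift.
Bottom surface (1.5 → 1.55): reflection off a higher-index medium gives a half-wave phase shift.
The two reflections differ by half a wavelength.
With one net inversion, destructive interference in reflection requires 2 n t = m λ.
The second-smallest nonzero thickness corresponds to m = 2: t = m λ / (2 n) = 2.00 × 455 / (2 × 1.5) = 303 nm.

303 nm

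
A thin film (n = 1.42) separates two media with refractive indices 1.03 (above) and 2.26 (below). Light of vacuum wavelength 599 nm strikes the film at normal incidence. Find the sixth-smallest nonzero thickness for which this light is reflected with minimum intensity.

1160 nm

Ray reflecting at the top interface goes from n = 1.03 toward n = 1.42: a half-wave phase shift.
Bottom surface (1.42 → 2.26): reflection off a higher-index medium gives a half-wave phase shift.
Net: no relative phase inversion (both shifts match).
So the condition for destructive reflection is 2 n t = (m + ½) λ.
The sixth-smallest nonzero thickness corresponds to m = 5: t = (m + ½) λ / (2 n) = 5.50 × 599 / (2 × 1.42) = 1160 nm.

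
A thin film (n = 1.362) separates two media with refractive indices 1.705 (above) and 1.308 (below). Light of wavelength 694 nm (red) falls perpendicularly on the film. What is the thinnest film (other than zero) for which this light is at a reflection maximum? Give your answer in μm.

Ray reflecting at the top interface goes from n = 1.705 toward n = 1.362: no phase shift.
Bottom surface (1.362 → 1.308): reflection off a lower-index medium gives no phase shift.
Zero or two π shifts → no net half-wave offset.
For bright reflection here: 2 n t = m λ.
Minimum nonzero at m = 1: t = λ / (2 n) = 694 / (2 × 1.362) = 255 nm.

0.255 μm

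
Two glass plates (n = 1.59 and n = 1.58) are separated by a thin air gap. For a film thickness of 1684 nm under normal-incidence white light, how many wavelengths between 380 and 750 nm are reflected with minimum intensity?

4

Top surface (1.59 → 1.0): reflection off a lower-index medium gives no phase shift.
Ray reflecting at the bottom interface goes from n = 1.0 toward n = 1.58: a half-wave phase shift.
Net: one phase inversion between the two reflected rays.
With one net inversion, destructive interference in reflection requires 2 n t = m λ.
λ = 2 n t / m = 3368 / m nm.
m=4: 842 nm (IR); m=5: 674 nm (visible); m=6: 561 nm (visible); m=7: 481 nm (visible); m=8: 421 nm (visible); m=9: 374 nm (UV).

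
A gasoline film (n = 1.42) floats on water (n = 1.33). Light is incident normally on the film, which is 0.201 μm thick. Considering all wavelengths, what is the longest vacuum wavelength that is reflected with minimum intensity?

571 nm

Ray reflecting at the top interface goes from n = 1.0 toward n = 1.42: a half-wave phase shift.
Ray reflecting at the bottom interface goes from n = 1.42 toward n = 1.33: no phase shift.
The two reflections differ by half a wavelength.
For minimum reflection here: 2 n t = m λ.
λ = 2 n t / m. The longest wavelength is m = 1: λ = 2 × 1.42 × 201 / 1.00 = 571 nm.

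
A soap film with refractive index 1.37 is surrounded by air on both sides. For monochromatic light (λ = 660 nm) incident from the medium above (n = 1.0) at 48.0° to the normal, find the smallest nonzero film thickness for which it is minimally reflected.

At the upper boundary (n = 1.0 to n = 1.37) the reflected ray undergoes a half-wave phase shift.
Bottom surface (1.37 → 1.0): reflection off a lower-index medium gives no phase shift.
The two reflections differ by half a wavelength.
For minimum reflection here: 2 n t cos θ_r = m λ.
Snell's law: 1.0 sin 48.0° = 1.37 sin θ_r → sin θ_r = 0.542, cos θ_r = 0.840.
Minimum nonzero at m = 1: t = λ / (2 n cos θ_r) = 660 / (2 × 1.37 × 0.840) = 287 nm.

287 nm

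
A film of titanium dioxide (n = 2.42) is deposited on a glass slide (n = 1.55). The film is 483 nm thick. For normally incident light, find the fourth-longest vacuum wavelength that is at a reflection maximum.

668 nm

At the upper boundary (n = 1.0 to n = 2.42) the reflected ray undergoes a half-wave phase shift.
Bottom surface (2.42 → 1.55): reflection off a lower-index medium gives no phase shift.
The two reflections differ by half a wavelength.
With one net inversion, constructive interference in reflection requires 2 n t = (m + ½) λ.
λ = 2 n t / (m + ½). The fourth-longest wavelength is m = 3: λ = 2 × 2.42 × 483 / 3.50 = 668 nm.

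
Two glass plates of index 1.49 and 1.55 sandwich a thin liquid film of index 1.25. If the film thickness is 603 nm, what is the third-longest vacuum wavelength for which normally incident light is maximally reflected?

603 nm

At the upper boundary (n = 1.49 to n = 1.25) the reflected ray undergoes no phase shift.
At the lower boundary (n = 1.25 to n = 1.55) the reflected ray undergoes a half-wave phase shift.
The two reflections differ by half a wavelength.
So the condition for constructive reflection is 2 n t = (m + ½) λ.
λ = 2 n t / (m + ½). The third-longest wavelength is m = 2: λ = 2 × 1.25 × 603 / 2.50 = 603 nm.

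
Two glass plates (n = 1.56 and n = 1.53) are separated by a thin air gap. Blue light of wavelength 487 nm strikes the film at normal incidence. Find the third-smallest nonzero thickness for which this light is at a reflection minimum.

At the upper boundary (n = 1.56 to n = 1.0) the reflected ray undergoes no phase shift.
At the lower boundary (n = 1.0 to n = 1.53) the reflected ray undergoes a half-wave phase shift.
The two reflections differ by half a wavelength.
With one net inversion, destructive interference in reflection requires 2 n t = m λ.
The third-smallest nonzero thickness corresponds to m = 3: t = m λ / (2 n) = 3.00 × 487 / (2 × 1.0) = 731 nm.

731 nm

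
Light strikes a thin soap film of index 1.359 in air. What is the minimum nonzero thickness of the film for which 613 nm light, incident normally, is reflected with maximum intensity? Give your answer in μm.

Top surface (1.0 → 1.359): reflection off a higher-index medium gives a half-wave phase shift.
Bottom surface (1.359 → 1.0): reflection off a lower-index medium gives no phase shift.
Exactly one π shift → a net half-wave offset.
So the condition for constructive reflection is 2 n t = (m + ½) λ.
Minimum at m = 0: t = λ / (4 n) = 613 / (4 × 1.359) = 113 nm.

0.113 μm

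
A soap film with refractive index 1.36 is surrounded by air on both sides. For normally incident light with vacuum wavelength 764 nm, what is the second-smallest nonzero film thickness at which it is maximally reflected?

Ray reflecting at the top interface goes from n = 1.0 toward n = 1.36: a half-wave phase shift.
At the lower boundary (n = 1.36 to n = 1.0) the reflected ray undergoes no phase shift.
Net: one phase inversion between the two reflected rays.
So the condition for constructive reflection is 2 n t = (m + ½) λ.
The second-smallest nonzero thickness corresponds to m = 1: t = (m + ½) λ / (2 n) = 1.50 × 764 / (2 × 1.36) = 421 nm.

421 nm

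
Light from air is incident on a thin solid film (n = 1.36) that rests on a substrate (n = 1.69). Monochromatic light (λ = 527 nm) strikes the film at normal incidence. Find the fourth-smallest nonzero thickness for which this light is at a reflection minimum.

Top surface (1.0 → 1.36): reflection off a higher-index medium gives a half-wave phase shift.
Ray reflecting at the bottom interface goes from n = 1.36 toward n = 1.69: a half-wave phase shift.
Zero or two π shifts → no net half-wave offset.
For minimum reflection here: 2 n t = (m + ½) λ.
The fourth-smallest nonzero thickness corresponds to m = 3: t = (m + ½) λ / (2 n) = 3.50 × 527 / (2 × 1.36) = 678 nm.

678 nm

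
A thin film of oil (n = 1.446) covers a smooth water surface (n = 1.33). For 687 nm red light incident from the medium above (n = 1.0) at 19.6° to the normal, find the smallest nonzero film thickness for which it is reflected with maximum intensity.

122 nm

At the upper boundary (n = 1.0 to n = 1.446) the reflected ray undergoes a half-wave phase shift.
Bottom surface (1.446 → 1.33): reflection off a lower-index medium gives no phase shift.
Net: one phase inversion between the two reflected rays.
For maximum reflection here: 2 n t cos θ_r = (m + ½) λ.
Snell's law: 1.0 sin 19.6° = 1.446 sin θ_r → sin θ_r = 0.232, cos θ_r = 0.973.
Minimum at m = 0: t = λ / (4 n cos θ_r) = 687 / (4 × 1.446 × 0.973) = 122 nm.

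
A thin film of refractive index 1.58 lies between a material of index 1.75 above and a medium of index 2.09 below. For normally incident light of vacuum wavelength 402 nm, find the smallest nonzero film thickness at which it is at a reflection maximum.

63.6 nm

Ray reflecting at the top interface goes from n = 1.75 toward n = 1.58: no phase shift.
Bottom surface (1.58 → 2.09): reflection off a higher-index medium gives a half-wave phase shift.
Exactly one π shift → a net half-wave offset.
With one net inversion, constructive interference in reflection requires 2 n t = (m + ½) λ.
Minimum at m = 0: t = λ / (4 n) = 402 / (4 × 1.58) = 63.6 nm.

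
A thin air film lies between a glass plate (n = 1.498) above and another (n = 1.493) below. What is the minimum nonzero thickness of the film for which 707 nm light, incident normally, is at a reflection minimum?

At the upper boundary (n = 1.498 to n = 1.0) the reflected ray undergoes no phase shift.
Bottom surface (1.0 → 1.493): reflection off a higher-index medium gives a half-wave phase shift.
The two reflections differ by half a wavelength.
So the condition for destructive reflection is 2 n t = m λ.
Minimum nonzero at m = 1: t = λ / (2 n) = 707 / (2 × 1.0) = 354 nm.

354 nm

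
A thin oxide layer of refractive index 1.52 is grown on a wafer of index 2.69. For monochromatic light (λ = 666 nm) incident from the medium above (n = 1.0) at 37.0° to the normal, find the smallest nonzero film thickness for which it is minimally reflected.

At the upper boundary (n = 1.0 to n = 1.52) the reflected ray undergoes a half-wave phase shift.
At the lower boundary (n = 1.52 to n = 2.69) the reflected ray undergoes a half-wave phase shift.
Zero or two π shifts → no net half-wave offset.
For weak reflection here: 2 n t cos θ_r = (m + ½) λ.
Snell's law: 1.0 sin 37.0° = 1.52 sin θ_r → sin θ_r = 0.396, cos θ_r = 0.918.
Minimum at m = 0: t = λ / (4 n cos θ_r) = 666 / (4 × 1.52 × 0.918) = 119 nm.

119 nm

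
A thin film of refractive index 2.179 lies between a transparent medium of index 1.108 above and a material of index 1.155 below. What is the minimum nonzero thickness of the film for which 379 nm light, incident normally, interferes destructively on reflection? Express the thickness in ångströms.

870 Å

Ray reflecting at the top interface goes from n = 1.108 toward n = 2.179: a half-wave phase shift.
Bottom surface (2.179 → 1.155): reflection off a lower-index medium gives no phase shift.
Net: one phase inversion between the two reflected rays.
For dark reflection here: 2 n t = m λ.
Minimum nonzero at m = 1: t = λ / (2 n) = 379 / (2 × 2.179) = 87.0 nm.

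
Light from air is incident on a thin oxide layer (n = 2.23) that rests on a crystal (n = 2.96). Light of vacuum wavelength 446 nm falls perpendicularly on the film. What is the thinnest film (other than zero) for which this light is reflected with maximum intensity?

100 nm

At the upper boundary (n = 1.0 to n = 2.23) the reflected ray undergoes a half-wave phase shift.
Ray reflecting at the bottom interface goes from n = 2.23 toward n = 2.96: a half-wave phase shift.
Net: no relative phase inversion (both shifts match).
For strong reflection here: 2 n t = m λ.
Minimum nonzero at m = 1: t = λ / (2 n) = 446 / (2 × 2.23) = 100 nm.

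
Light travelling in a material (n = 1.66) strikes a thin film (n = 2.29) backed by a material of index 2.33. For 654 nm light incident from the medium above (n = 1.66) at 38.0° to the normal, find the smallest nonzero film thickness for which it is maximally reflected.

Ray reflecting at the top interface goes from n = 1.66 toward n = 2.29: a half-wave phase shift.
Ray reflecting at the bottom interface goes from n = 2.29 toward n = 2.33: a half-wave phase shift.
Zero or two π shifts → no net half-wave offset.
With no net inversion, constructive interference in reflection requires 2 n t cos θ_r = m λ.
Snell's law: 1.66 sin 38.0° = 2.29 sin θ_r → sin θ_r = 0.446, cos θ_r = 0.895.
Minimum nonzero at m = 1: t = λ / (2 n cos θ_r) = 654 / (2 × 2.29 × 0.895) = 160 nm.

160 nm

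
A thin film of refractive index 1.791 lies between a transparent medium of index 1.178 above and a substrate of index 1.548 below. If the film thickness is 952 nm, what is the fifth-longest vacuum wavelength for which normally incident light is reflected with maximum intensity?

758 nm

Ray reflecting at the top interface goes from n = 1.178 toward n = 1.791: a half-wave phase shift.
Ray reflecting at the bottom interface goes from n = 1.791 toward n = 1.548: no phase shift.
The two reflections differ by half a wavelength.
So the condition for constructive reflection is 2 n t = (m + ½) λ.
λ = 2 n t / (m + ½). The fifth-longest wavelength is m = 4: λ = 2 × 1.791 × 952 / 4.50 = 758 nm.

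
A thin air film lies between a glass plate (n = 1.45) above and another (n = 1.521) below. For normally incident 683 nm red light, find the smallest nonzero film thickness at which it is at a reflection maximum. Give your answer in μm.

0.171 μm

At the upper boundary (n = 1.45 to n = 1.0) the reflected ray undergoes no phase shift.
At the lower boundary (n = 1.0 to n = 1.521) the reflected ray undergoes a half-wave phase shift.
Exactly one π shift → a net half-wave offset.
For strong reflection here: 2 n t = (m + ½) λ.
Minimum at m = 0: t = λ / (4 n) = 683 / (4 × 1.0) = 171 nm.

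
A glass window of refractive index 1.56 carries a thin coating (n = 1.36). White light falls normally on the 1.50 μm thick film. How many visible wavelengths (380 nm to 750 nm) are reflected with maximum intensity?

5

At the upper boundary (n = 1.0 to n = 1.36) the reflected ray undergoes a half-wave phase shift.
At the lower boundary (n = 1.36 to n = 1.56) the reflected ray undergoes a half-wave phase shift.
Net: no relative phase inversion (both shifts match).
For maximum reflection here: 2 n t = m λ.
λ = 2 n t / m = 4080 / m nm.
m=5: 816 nm (IR); m=6: 680 nm (visible); m=7: 583 nm (visible); m=8: 510 nm (visible); m=9: 453 nm (visible); m=10: 408 nm (visible); m=11: 371 nm (UV).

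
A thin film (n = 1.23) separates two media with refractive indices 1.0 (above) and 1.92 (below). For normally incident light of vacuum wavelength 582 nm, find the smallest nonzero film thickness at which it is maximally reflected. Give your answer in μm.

0.237 μm

At the upper boundary (n = 1.0 to n = 1.23) the reflected ray undergoes a half-wave phase shift.
Bottom surface (1.23 → 1.92): reflection off a higher-index medium gives a half-wave phase shift.
Zero or two π shifts → no net half-wave offset.
With no net inversion, constructive interference in reflection requires 2 n t = m λ.
Minimum nonzero at m = 1: t = λ / (2 n) = 582 / (2 × 1.23) = 237 nm.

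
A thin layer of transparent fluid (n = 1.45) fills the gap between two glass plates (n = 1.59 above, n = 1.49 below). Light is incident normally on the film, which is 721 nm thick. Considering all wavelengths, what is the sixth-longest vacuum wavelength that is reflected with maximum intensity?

Ray reflecting at the top interface goes from n = 1.59 toward n = 1.45: no phase shift.
Bottom surface (1.45 → 1.49): reflection off a higher-index medium gives a half-wave phase shift.
The two reflections differ by half a wavelength.
With one net inversion, constructive interference in reflection requires 2 n t = (m + ½) λ.
λ = 2 n t / (m + ½). The sixth-longest wavelength is m = 5: λ = 2 × 1.45 × 721 / 5.50 = 380 nm.

380 nm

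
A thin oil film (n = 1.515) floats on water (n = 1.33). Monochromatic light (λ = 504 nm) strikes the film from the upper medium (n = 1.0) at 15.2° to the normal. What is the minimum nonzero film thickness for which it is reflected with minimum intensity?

169 nm

At the upper boundary (n = 1.0 to n = 1.515) the reflected ray undergoes a half-wave phase shift.
Ray reflecting at the bottom interface goes from n = 1.515 toward n = 1.33: no phase shift.
The two reflections differ by half a wavelength.
So the condition for destructive reflection is 2 n t cos θ_r = m λ.
Snell's law: 1.0 sin 15.2° = 1.515 sin θ_r → sin θ_r = 0.173, cos θ_r = 0.985.
Minimum nonzero at m = 1: t = λ / (2 n cos θ_r) = 504 / (2 × 1.515 × 0.985) = 169 nm.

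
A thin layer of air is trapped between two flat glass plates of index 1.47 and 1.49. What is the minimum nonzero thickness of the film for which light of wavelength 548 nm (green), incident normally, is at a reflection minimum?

Top surface (1.47 → 1.0): reflection off a lower-index medium gives no phase shift.
Bottom surface (1.0 → 1.49): reflection off a higher-index medium gives a half-wave phase shift.
Net: one phase inversion between the two reflected rays.
With one net inversion, destructive interference in reflection requires 2 n t = m λ.
Minimum nonzero at m = 1: t = λ / (2 n) = 548 / (2 × 1.0) = 274 nm.

274 nm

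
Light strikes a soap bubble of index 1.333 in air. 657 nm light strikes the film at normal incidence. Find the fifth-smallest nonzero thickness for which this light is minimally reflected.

1232 nm

Ray reflecting at the top interface goes from n = 1.0 toward n = 1.333: a half-wave phase shift.
Ray reflecting at the bottom interface goes from n = 1.333 toward n = 1.0: no phase shift.
Exactly one π shift → a net half-wave offset.
For weak reflection here: 2 n t = m λ.
The fifth-smallest nonzero thickness corresponds to m = 5: t = m λ / (2 n) = 5.00 × 657 / (2 × 1.333) = 1232 nm.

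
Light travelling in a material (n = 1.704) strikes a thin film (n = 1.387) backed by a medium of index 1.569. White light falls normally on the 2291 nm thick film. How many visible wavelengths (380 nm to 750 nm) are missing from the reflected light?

8

Ray reflecting at the top interface goes from n = 1.704 toward n = 1.387: no phase shift.
At the lower boundary (n = 1.387 to n = 1.569) the reflected ray undergoes a half-wave phase shift.
The two reflections differ by half a wavelength.
With one net inversion, destructive interference in reflection requires 2 n t = m λ.
λ = 2 n t / m = 6355 / m nm.
m=8: 794 nm (IR); m=9: 706 nm (visible); m=10: 636 nm (visible); m=11: 578 nm (visible); m=12: 530 nm (visible); m=13: 489 nm (visible); m=14: 454 nm (visible); m=15: 424 nm (visible); m=16: 397 nm (visible); m=17: 374 nm (UV).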